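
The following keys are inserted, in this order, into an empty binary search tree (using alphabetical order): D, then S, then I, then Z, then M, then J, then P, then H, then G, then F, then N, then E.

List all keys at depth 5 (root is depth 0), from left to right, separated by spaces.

F N

D: root
S: right child of D (depth 1)
I: left child of S (depth 2)
Z: right child of S (depth 2)
M: right child of I (depth 3)
J: left child of M (depth 4)
P: right child of M (depth 4)
H: left child of I (depth 3)
G: left child of H (depth 4)
F: left child of G (depth 5)
N: left child of P (depth 5)
E: left child of F (depth 6)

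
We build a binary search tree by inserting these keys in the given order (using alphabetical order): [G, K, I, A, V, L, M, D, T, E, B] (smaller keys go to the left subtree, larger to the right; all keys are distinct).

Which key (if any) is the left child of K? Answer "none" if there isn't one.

I

G: root
K: right child of G (depth 1)
I: left child of K (depth 2)
A: left child of G (depth 1)
V: right child of K (depth 2)
L: left child of V (depth 3)
M: right child of L (depth 4)
D: right child of A (depth 2)
T: right child of M (depth 5)
E: right child of D (depth 3)
B: left child of D (depth 3)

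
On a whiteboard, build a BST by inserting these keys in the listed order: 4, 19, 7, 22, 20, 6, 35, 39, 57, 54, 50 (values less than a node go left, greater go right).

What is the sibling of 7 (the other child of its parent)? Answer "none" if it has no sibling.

22

Insert 4: tree is empty, so 4 becomes the root.
Insert 19: 19 > 4 → go right. Place as right child of 4.
Insert 7: 7 > 4 → go right; 7 < 19 → go left. Place as left child of 19.
Insert 22: 22 > 4 → go right; 22 > 19 → go right. Place as right child of 19.
Insert 20: 20 > 4 → go right; 20 > 19 → go right; 20 < 22 → go left. Place as left child of 22.
Insert 6: 6 > 4 → go right; 6 < 19 → go left; 6 < 7 → go left. Place as left child of 7.
Insert 35: 35 > 4 → go right; 35 > 19 → go right; 35 > 22 → go right. Place as right child of 22.
Insert 39: 39 > 4 → go right; 39 > 19 → go right; 39 > 22 → go right; 39 > 35 → go right. Place as right child of 35.
Insert 57: 57 > 4 → go right; 57 > 19 → go right; 57 > 22 → go right; 57 > 35 → go right; 57 > 39 → go right. Place as right child of 39.
Insert 54: 54 > 4 → go right; 54 > 19 → go right; 54 > 22 → go right; 54 > 35 → go right; 54 > 39 → go right; 54 < 57 → go left. Place as left child of 57.
Insert 50: 50 > 4 → go right; 50 > 19 → go right; 50 > 22 → go right; 50 > 35 → go right; 50 > 39 → go right; 50 < 57 → go left; 50 < 54 → go left. Place as left child of 54.

7's parent is 19; the other child of 19 is 22.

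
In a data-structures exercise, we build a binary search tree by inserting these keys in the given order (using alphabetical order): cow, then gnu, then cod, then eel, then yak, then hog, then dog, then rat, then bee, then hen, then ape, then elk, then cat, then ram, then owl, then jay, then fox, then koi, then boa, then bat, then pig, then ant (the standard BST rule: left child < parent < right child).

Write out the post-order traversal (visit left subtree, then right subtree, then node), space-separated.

cow: root
gnu: right child of cow (depth 1)
cod: left child of cow (depth 1)
eel: left child of gnu (depth 2)
yak: right child of gnu (depth 2)
hog: left child of yak (depth 3)
dog: left child of eel (depth 3)
rat: right child of hog (depth 4)
bee: left child of cod (depth 2)
hen: left child of hog (depth 4)
ape: left child of bee (depth 3)
elk: right child of eel (depth 3)
cat: right child of bee (depth 3)
ram: left child of rat (depth 5)
owl: left child of ram (depth 6)
jay: left child of owl (depth 7)
fox: right child of elk (depth 4)
koi: right child of jay (depth 8)
boa: left child of cat (depth 4)
bat: right child of ape (depth 4)
pig: right child of owl (depth 7)
ant: left child of ape (depth 4)

ant bat ape boa cat bee cod dog fox elk eel hen koi jay pig owl ram rat hog yak gnu cow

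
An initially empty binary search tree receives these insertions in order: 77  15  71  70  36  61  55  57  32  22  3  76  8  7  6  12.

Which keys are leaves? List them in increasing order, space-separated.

Resulting structure (node: left, right):
  77: L=15, R=–
  15: L=3, R=71
  71: L=70, R=76
  70: L=36, R=–
  36: L=32, R=61
  61: L=55, R=–
  55: L=–, R=57
  57: L=–, R=–
  32: L=22, R=–
  22: L=–, R=–
  3: L=–, R=8
  76: L=–, R=–
  8: L=7, R=12
  7: L=6, R=–
  6: L=–, R=–
  12: L=–, R=–

6 12 22 57 76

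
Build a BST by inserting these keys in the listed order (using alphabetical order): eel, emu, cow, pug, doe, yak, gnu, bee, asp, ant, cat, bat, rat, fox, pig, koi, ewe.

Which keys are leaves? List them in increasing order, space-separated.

eel: root
emu: right child of eel (depth 1)
cow: left child of eel (depth 1)
pug: right child of emu (depth 2)
doe: right child of cow (depth 2)
yak: right child of pug (depth 3)
gnu: left child of pug (depth 3)
bee: left child of cow (depth 2)
asp: left child of bee (depth 3)
ant: left child of asp (depth 4)
cat: right child of bee (depth 3)
bat: right child of asp (depth 4)
rat: left child of yak (depth 4)
fox: left child of gnu (depth 4)
pig: right child of gnu (depth 4)
koi: left child of pig (depth 5)
ewe: left child of fox (depth 5)

ant bat cat doe ewe koi rat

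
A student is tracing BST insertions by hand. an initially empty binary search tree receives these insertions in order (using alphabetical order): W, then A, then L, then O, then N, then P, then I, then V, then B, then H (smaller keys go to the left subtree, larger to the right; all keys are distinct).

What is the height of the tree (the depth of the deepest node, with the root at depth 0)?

Resulting structure (node: left, right):
  W: L=A, R=–
  A: L=–, R=L
  L: L=I, R=O
  O: L=N, R=P
  N: L=–, R=–
  P: L=–, R=V
  I: L=B, R=–
  V: L=–, R=–
  B: L=–, R=H
  H: L=–, R=–

The deepest node is V at depth 5.

5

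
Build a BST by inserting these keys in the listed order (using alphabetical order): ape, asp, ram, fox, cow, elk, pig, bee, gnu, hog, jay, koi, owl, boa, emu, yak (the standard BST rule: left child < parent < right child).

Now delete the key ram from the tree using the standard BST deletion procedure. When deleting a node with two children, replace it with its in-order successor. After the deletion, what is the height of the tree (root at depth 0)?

Insert ape: tree is empty, so ape becomes the root.
Insert asp: asp > ape → go right. Place as right child of ape.
Insert ram: ram > ape → go right; ram > asp → go right. Place as right child of asp.
Insert fox: fox > ape → go right; fox > asp → go right; fox < ram → go left. Place as left child of ram.
Insert cow: cow > ape → go right; cow > asp → go right; cow < ram → go left; cow < fox → go left. Place as left child of fox.
Insert elk: elk > ape → go right; elk > asp → go right; elk < ram → go left; elk < fox → go left; elk > cow → go right. Place as right child of cow.
Insert pig: pig > ape → go right; pig > asp → go right; pig < ram → go left; pig > fox → go right. Place as right child of fox.
Insert bee: bee > ape → go right; bee > asp → go right; bee < ram → go left; bee < fox → go left; bee < cow → go left. Place as left child of cow.
Insert gnu: gnu > ape → go right; gnu > asp → go right; gnu < ram → go left; gnu > fox → go right; gnu < pig → go left. Place as left child of pig.
Insert hog: hog > ape → go right; hog > asp → go right; hog < ram → go left; hog > fox → go right; hog < pig → go left; hog > gnu → go right. Place as right child of gnu.
Insert jay: jay > ape → go right; jay > asp → go right; jay < ram → go left; jay > fox → go right; jay < pig → go left; jay > gnu → go right; jay > hog → go right. Place as right child of hog.
Insert koi: koi > ape → go right; koi > asp → go right; koi < ram → go left; koi > fox → go right; koi < pig → go left; koi > gnu → go right; koi > hog → go right; koi > jay → go right. Place as right child of jay.
Insert owl: owl > ape → go right; owl > asp → go right; owl < ram → go left; owl > fox → go right; owl < pig → go left; owl > gnu → go right; owl > hog → go right; owl > jay → go right; owl > koi → go right. Place as right child of koi.
Insert boa: boa > ape → go right; boa > asp → go right; boa < ram → go left; boa < fox → go left; boa < cow → go left; boa > bee → go right. Place as right child of bee.
Insert emu: emu > ape → go right; emu > asp → go right; emu < ram → go left; emu < fox → go left; emu > cow → go right; emu > elk → go right. Place as right child of elk.
Insert yak: yak > ape → go right; yak > asp → go right; yak > ram → go right. Place as right child of ram.

Delete ram (two children — replace with in-order successor).
After deletion, deepest node is owl at depth 9.

9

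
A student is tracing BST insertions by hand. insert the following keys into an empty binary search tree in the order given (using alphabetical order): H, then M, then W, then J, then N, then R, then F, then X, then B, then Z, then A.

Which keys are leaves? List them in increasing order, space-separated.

Insert H: tree is empty, so H becomes the root.
Insert M: M > H → go right. Place as right child of H.
Insert W: W > H → go right; W > M → go right. Place as right child of M.
Insert J: J > H → go right; J < M → go left. Place as left child of M.
Insert N: N > H → go right; N > M → go right; N < W → go left. Place as left child of W.
Insert R: R > H → go right; R > M → go right; R < W → go left; R > N → go right. Place as right child of N.
Insert F: F < H → go left. Place as left child of H.
Insert X: X > H → go right; X > M → go right; X > W → go right. Place as right child of W.
Insert B: B < H → go left; B < F → go left. Place as left child of F.
Insert Z: Z > H → go right; Z > M → go right; Z > W → go right; Z > X → go right. Place as right child of X.
Insert A: A < H → go left; A < F → go left; A < B → go left. Place as left child of B.

A J R Z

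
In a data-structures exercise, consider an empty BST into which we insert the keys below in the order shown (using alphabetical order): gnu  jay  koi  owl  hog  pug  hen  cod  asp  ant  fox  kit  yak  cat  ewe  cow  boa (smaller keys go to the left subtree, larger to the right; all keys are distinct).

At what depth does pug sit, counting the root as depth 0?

Insert gnu: tree is empty, so gnu becomes the root.
Insert jay: jay > gnu → go right. Place as right child of gnu.
Insert koi: koi > gnu → go right; koi > jay → go right. Place as right child of jay.
Insert owl: owl > gnu → go right; owl > jay → go right; owl > koi → go right. Place as right child of koi.
Insert hog: hog > gnu → go right; hog < jay → go left. Place as left child of jay.
Insert pug: pug > gnu → go right; pug > jay → go right; pug > koi → go right; pug > owl → go right. Place as right child of owl.
Insert hen: hen > gnu → go right; hen < jay → go left; hen < hog → go left. Place as left child of hog.
Insert cod: cod < gnu → go left. Place as left child of gnu.
Insert asp: asp < gnu → go left; asp < cod → go left. Place as left child of cod.
Insert ant: ant < gnu → go left; ant < cod → go left; ant < asp → go left. Place as left child of asp.
Insert fox: fox < gnu → go left; fox > cod → go right. Place as right child of cod.
Insert kit: kit > gnu → go right; kit > jay → go right; kit < koi → go left. Place as left child of koi.
Insert yak: yak > gnu → go right; yak > jay → go right; yak > koi → go right; yak > owl → go right; yak > pug → go right. Place as right child of pug.
Insert cat: cat < gnu → go left; cat < cod → go left; cat > asp → go right. Place as right child of asp.
Insert ewe: ewe < gnu → go left; ewe > cod → go right; ewe < fox → go left. Place as left child of fox.
Insert cow: cow < gnu → go left; cow > cod → go right; cow < fox → go left; cow < ewe → go left. Place as left child of ewe.
Insert boa: boa < gnu → go left; boa < cod → go left; boa > asp → go right; boa < cat → go left. Place as left child of cat.

Path to pug: gnu → jay → koi → owl → pug, which is 4 edges.

4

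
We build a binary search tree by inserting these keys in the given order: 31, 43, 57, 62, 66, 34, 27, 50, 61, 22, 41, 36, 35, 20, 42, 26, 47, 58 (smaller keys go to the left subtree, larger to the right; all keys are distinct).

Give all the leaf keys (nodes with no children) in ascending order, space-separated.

20 26 35 42 47 58 66

31: root
43: right child of 31 (depth 1)
57: right child of 43 (depth 2)
62: right child of 57 (depth 3)
66: right child of 62 (depth 4)
34: left child of 43 (depth 2)
27: left child of 31 (depth 1)
50: left child of 57 (depth 3)
61: left child of 62 (depth 4)
22: left child of 27 (depth 2)
41: right child of 34 (depth 3)
36: left child of 41 (depth 4)
35: left child of 36 (depth 5)
20: left child of 22 (depth 3)
42: right child of 41 (depth 4)
26: right child of 22 (depth 3)
47: left child of 50 (depth 4)
58: left child of 61 (depth 5)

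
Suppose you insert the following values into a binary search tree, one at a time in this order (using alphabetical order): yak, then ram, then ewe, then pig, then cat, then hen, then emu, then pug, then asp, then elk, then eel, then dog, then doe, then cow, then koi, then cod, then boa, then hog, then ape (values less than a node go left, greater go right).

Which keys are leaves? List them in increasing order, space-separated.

Resulting structure (node: left, right):
  yak: L=ram, R=–
  ram: L=ewe, R=–
  ewe: L=cat, R=pig
  pig: L=hen, R=pug
  cat: L=asp, R=emu
  hen: L=–, R=koi
  emu: L=elk, R=–
  pug: L=–, R=–
  asp: L=ape, R=boa
  elk: L=eel, R=–
  eel: L=dog, R=–
  dog: L=doe, R=–
  doe: L=cow, R=–
  cow: L=cod, R=–
  koi: L=hog, R=–
  cod: L=–, R=–
  boa: L=–, R=–
  hog: L=–, R=–
  ape: L=–, R=–

ape boa cod hog pug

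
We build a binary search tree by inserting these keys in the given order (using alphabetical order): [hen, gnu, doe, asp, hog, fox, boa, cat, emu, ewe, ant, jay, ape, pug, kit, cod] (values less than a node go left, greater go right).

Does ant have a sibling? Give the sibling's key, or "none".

boa

hen: root
gnu: left child of hen (depth 1)
doe: left child of gnu (depth 2)
asp: left child of doe (depth 3)
hog: right child of hen (depth 1)
fox: right child of doe (depth 3)
boa: right child of asp (depth 4)
cat: right child of boa (depth 5)
emu: left child of fox (depth 4)
ewe: right child of emu (depth 5)
ant: left child of asp (depth 4)
jay: right child of hog (depth 2)
ape: right child of ant (depth 5)
pug: right child of jay (depth 3)
kit: left child of pug (depth 4)
cod: right child of cat (depth 6)

ant's parent is asp; the other child of asp is boa.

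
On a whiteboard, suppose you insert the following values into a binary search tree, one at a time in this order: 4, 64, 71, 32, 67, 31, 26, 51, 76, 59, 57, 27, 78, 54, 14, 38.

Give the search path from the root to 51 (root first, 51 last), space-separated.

4 64 32 51

Resulting structure (node: left, right):
  4: L=–, R=64
  64: L=32, R=71
  71: L=67, R=76
  32: L=31, R=51
  67: L=–, R=–
  31: L=26, R=–
  26: L=14, R=27
  51: L=38, R=59
  76: L=–, R=78
  59: L=57, R=–
  57: L=54, R=–
  27: L=–, R=–
  78: L=–, R=–
  54: L=–, R=–
  14: L=–, R=–
  38: L=–, R=–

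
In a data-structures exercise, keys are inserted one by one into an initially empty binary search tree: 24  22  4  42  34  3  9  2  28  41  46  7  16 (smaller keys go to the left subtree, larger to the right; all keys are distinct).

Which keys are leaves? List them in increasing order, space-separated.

2 7 16 28 41 46

Insert 24: tree is empty, so 24 becomes the root.
Insert 22: 22 < 24 → go left. Place as left child of 24.
Insert 4: 4 < 24 → go left; 4 < 22 → go left. Place as left child of 22.
Insert 42: 42 > 24 → go right. Place as right child of 24.
Insert 34: 34 > 24 → go right; 34 < 42 → go left. Place as left child of 42.
Insert 3: 3 < 24 → go left; 3 < 22 → go left; 3 < 4 → go left. Place as left child of 4.
Insert 9: 9 < 24 → go left; 9 < 22 → go left; 9 > 4 → go right. Place as right child of 4.
Insert 2: 2 < 24 → go left; 2 < 22 → go left; 2 < 4 → go left; 2 < 3 → go left. Place as left child of 3.
Insert 28: 28 > 24 → go right; 28 < 42 → go left; 28 < 34 → go left. Place as left child of 34.
Insert 41: 41 > 24 → go right; 41 < 42 → go left; 41 > 34 → go right. Place as right child of 34.
Insert 46: 46 > 24 → go right; 46 > 42 → go right. Place as right child of 42.
Insert 7: 7 < 24 → go left; 7 < 22 → go left; 7 > 4 → go right; 7 < 9 → go left. Place as left child of 9.
Insert 16: 16 < 24 → go left; 16 < 22 → go left; 16 > 4 → go right; 16 > 9 → go right. Place as right child of 9.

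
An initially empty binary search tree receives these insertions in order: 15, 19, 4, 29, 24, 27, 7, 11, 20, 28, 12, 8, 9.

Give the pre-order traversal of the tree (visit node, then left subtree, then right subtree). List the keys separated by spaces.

15 4 7 11 8 9 12 19 29 24 20 27 28

Insert 15: tree is empty, so 15 becomes the root.
Insert 19: 19 > 15 → go right. Place as right child of 15.
Insert 4: 4 < 15 → go left. Place as left child of 15.
Insert 29: 29 > 15 → go right; 29 > 19 → go right. Place as right child of 19.
Insert 24: 24 > 15 → go right; 24 > 19 → go right; 24 < 29 → go left. Place as left child of 29.
Insert 27: 27 > 15 → go right; 27 > 19 → go right; 27 < 29 → go left; 27 > 24 → go right. Place as right child of 24.
Insert 7: 7 < 15 → go left; 7 > 4 → go right. Place as right child of 4.
Insert 11: 11 < 15 → go left; 11 > 4 → go right; 11 > 7 → go right. Place as right child of 7.
Insert 20: 20 > 15 → go right; 20 > 19 → go right; 20 < 29 → go left; 20 < 24 → go left. Place as left child of 24.
Insert 28: 28 > 15 → go right; 28 > 19 → go right; 28 < 29 → go left; 28 > 24 → go right; 28 > 27 → go right. Place as right child of 27.
Insert 12: 12 < 15 → go left; 12 > 4 → go right; 12 > 7 → go right; 12 > 11 → go right. Place as right child of 11.
Insert 8: 8 < 15 → go left; 8 > 4 → go right; 8 > 7 → go right; 8 < 11 → go left. Place as left child of 11.
Insert 9: 9 < 15 → go left; 9 > 4 → go right; 9 > 7 → go right; 9 < 11 → go left; 9 > 8 → go right. Place as right child of 8.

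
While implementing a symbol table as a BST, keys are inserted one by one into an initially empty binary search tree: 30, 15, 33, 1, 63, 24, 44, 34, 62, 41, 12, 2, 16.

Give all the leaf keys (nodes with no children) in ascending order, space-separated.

Insert 30: tree is empty, so 30 becomes the root.
Insert 15: 15 < 30 → go left. Place as left child of 30.
Insert 33: 33 > 30 → go right. Place as right child of 30.
Insert 1: 1 < 30 → go left; 1 < 15 → go left. Place as left child of 15.
Insert 63: 63 > 30 → go right; 63 > 33 → go right. Place as right child of 33.
Insert 24: 24 < 30 → go left; 24 > 15 → go right. Place as right child of 15.
Insert 44: 44 > 30 → go right; 44 > 33 → go right; 44 < 63 → go left. Place as left child of 63.
Insert 34: 34 > 30 → go right; 34 > 33 → go right; 34 < 63 → go left; 34 < 44 → go left. Place as left child of 44.
Insert 62: 62 > 30 → go right; 62 > 33 → go right; 62 < 63 → go left; 62 > 44 → go right. Place as right child of 44.
Insert 41: 41 > 30 → go right; 41 > 33 → go right; 41 < 63 → go left; 41 < 44 → go left; 41 > 34 → go right. Place as right child of 34.
Insert 12: 12 < 30 → go left; 12 < 15 → go left; 12 > 1 → go right. Place as right child of 1.
Insert 2: 2 < 30 → go left; 2 < 15 → go left; 2 > 1 → go right; 2 < 12 → go left. Place as left child of 12.
Insert 16: 16 < 30 → go left; 16 > 15 → go right; 16 < 24 → go left. Place as left child of 24.

2 16 41 62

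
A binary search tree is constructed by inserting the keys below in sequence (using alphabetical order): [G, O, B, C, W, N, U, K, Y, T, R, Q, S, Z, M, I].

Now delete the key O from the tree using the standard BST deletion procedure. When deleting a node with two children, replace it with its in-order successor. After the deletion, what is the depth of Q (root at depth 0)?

Insert G: tree is empty, so G becomes the root.
Insert O: O > G → go right. Place as right child of G.
Insert B: B < G → go left. Place as left child of G.
Insert C: C < G → go left; C > B → go right. Place as right child of B.
Insert W: W > G → go right; W > O → go right. Place as right child of O.
Insert N: N > G → go right; N < O → go left. Place as left child of O.
Insert U: U > G → go right; U > O → go right; U < W → go left. Place as left child of W.
Insert K: K > G → go right; K < O → go left; K < N → go left. Place as left child of N.
Insert Y: Y > G → go right; Y > O → go right; Y > W → go right. Place as right child of W.
Insert T: T > G → go right; T > O → go right; T < W → go left; T < U → go left. Place as left child of U.
Insert R: R > G → go right; R > O → go right; R < W → go left; R < U → go left; R < T → go left. Place as left child of T.
Insert Q: Q > G → go right; Q > O → go right; Q < W → go left; Q < U → go left; Q < T → go left; Q < R → go left. Place as left child of R.
Insert S: S > G → go right; S > O → go right; S < W → go left; S < U → go left; S < T → go left; S > R → go right. Place as right child of R.
Insert Z: Z > G → go right; Z > O → go right; Z > W → go right; Z > Y → go right. Place as right child of Y.
Insert M: M > G → go right; M < O → go left; M < N → go left; M > K → go right. Place as right child of K.
Insert I: I > G → go right; I < O → go left; I < N → go left; I < K → go left. Place as left child of K.

Delete O (two children — replace with in-order successor).
After deletion, path to Q: G → Q.

1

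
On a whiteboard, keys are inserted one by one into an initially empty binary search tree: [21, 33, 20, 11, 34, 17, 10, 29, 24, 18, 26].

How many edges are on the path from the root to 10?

Insert 21: tree is empty, so 21 becomes the root.
Insert 33: 33 > 21 → go right. Place as right child of 21.
Insert 20: 20 < 21 → go left. Place as left child of 21.
Insert 11: 11 < 21 → go left; 11 < 20 → go left. Place as left child of 20.
Insert 34: 34 > 21 → go right; 34 > 33 → go right. Place as right child of 33.
Insert 17: 17 < 21 → go left; 17 < 20 → go left; 17 > 11 → go right. Place as right child of 11.
Insert 10: 10 < 21 → go left; 10 < 20 → go left; 10 < 11 → go left. Place as left child of 11.
Insert 29: 29 > 21 → go right; 29 < 33 → go left. Place as left child of 33.
Insert 24: 24 > 21 → go right; 24 < 33 → go left; 24 < 29 → go left. Place as left child of 29.
Insert 18: 18 < 21 → go left; 18 < 20 → go left; 18 > 11 → go right; 18 > 17 → go right. Place as right child of 17.
Insert 26: 26 > 21 → go right; 26 < 33 → go left; 26 < 29 → go left; 26 > 24 → go right. Place as right child of 24.

Path to 10: 21 → 20 → 11 → 10, which is 3 edges.

3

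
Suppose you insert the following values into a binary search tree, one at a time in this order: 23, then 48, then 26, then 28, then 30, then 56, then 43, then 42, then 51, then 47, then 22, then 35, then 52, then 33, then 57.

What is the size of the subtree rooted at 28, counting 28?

Resulting structure (node: left, right):
  23: L=22, R=48
  48: L=26, R=56
  26: L=–, R=28
  28: L=–, R=30
  30: L=–, R=43
  56: L=51, R=57
  43: L=42, R=47
  42: L=35, R=–
  51: L=–, R=52
  47: L=–, R=–
  22: L=–, R=–
  35: L=33, R=–
  52: L=–, R=–
  33: L=–, R=–
  57: L=–, R=–

Subtree rooted at 28 contains: 28, 30, 43, 42, 35, 33, 47 — 7 nodes.

7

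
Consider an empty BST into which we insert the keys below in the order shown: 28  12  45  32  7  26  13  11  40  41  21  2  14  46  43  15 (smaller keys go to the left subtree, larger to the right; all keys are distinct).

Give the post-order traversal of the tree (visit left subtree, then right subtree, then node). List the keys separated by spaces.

2 11 7 15 14 21 13 26 12 43 41 40 32 46 45 28

Resulting structure (node: left, right):
  28: L=12, R=45
  12: L=7, R=26
  45: L=32, R=46
  32: L=–, R=40
  7: L=2, R=11
  26: L=13, R=–
  13: L=–, R=21
  11: L=–, R=–
  40: L=–, R=41
  41: L=–, R=43
  21: L=14, R=–
  2: L=–, R=–
  14: L=–, R=15
  46: L=–, R=–
  43: L=–, R=–
  15: L=–, R=–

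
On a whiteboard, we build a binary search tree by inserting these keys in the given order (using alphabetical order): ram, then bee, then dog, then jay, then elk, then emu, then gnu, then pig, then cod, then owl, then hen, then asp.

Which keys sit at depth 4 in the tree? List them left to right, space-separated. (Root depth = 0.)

elk pig

ram: root
bee: left child of ram (depth 1)
dog: right child of bee (depth 2)
jay: right child of dog (depth 3)
elk: left child of jay (depth 4)
emu: right child of elk (depth 5)
gnu: right child of emu (depth 6)
pig: right child of jay (depth 4)
cod: left child of dog (depth 3)
owl: left child of pig (depth 5)
hen: right child of gnu (depth 7)
asp: left child of bee (depth 2)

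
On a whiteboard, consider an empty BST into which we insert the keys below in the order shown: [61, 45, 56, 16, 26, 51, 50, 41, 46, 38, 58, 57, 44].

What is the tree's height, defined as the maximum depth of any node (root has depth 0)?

Insert 61: tree is empty, so 61 becomes the root.
Insert 45: 45 < 61 → go left. Place as left child of 61.
Insert 56: 56 < 61 → go left; 56 > 45 → go right. Place as right child of 45.
Insert 16: 16 < 61 → go left; 16 < 45 → go left. Place as left child of 45.
Insert 26: 26 < 61 → go left; 26 < 45 → go left; 26 > 16 → go right. Place as right child of 16.
Insert 51: 51 < 61 → go left; 51 > 45 → go right; 51 < 56 → go left. Place as left child of 56.
Insert 50: 50 < 61 → go left; 50 > 45 → go right; 50 < 56 → go left; 50 < 51 → go left. Place as left child of 51.
Insert 41: 41 < 61 → go left; 41 < 45 → go left; 41 > 16 → go right; 41 > 26 → go right. Place as right child of 26.
Insert 46: 46 < 61 → go left; 46 > 45 → go right; 46 < 56 → go left; 46 < 51 → go left; 46 < 50 → go left. Place as left child of 50.
Insert 38: 38 < 61 → go left; 38 < 45 → go left; 38 > 16 → go right; 38 > 26 → go right; 38 < 41 → go left. Place as left child of 41.
Insert 58: 58 < 61 → go left; 58 > 45 → go right; 58 > 56 → go right. Place as right child of 56.
Insert 57: 57 < 61 → go left; 57 > 45 → go right; 57 > 56 → go right; 57 < 58 → go left. Place as left child of 58.
Insert 44: 44 < 61 → go left; 44 < 45 → go left; 44 > 16 → go right; 44 > 26 → go right; 44 > 41 → go right. Place as right child of 41.

The deepest node is 46 at depth 5.

5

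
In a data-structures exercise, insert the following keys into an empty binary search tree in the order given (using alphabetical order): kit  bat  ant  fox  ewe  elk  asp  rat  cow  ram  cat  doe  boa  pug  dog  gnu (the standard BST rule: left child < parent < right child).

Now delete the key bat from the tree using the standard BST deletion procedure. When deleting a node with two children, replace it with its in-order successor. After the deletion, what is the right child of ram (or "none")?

none

Insert kit: tree is empty, so kit becomes the root.
Insert bat: bat < kit → go left. Place as left child of kit.
Insert ant: ant < kit → go left; ant < bat → go left. Place as left child of bat.
Insert fox: fox < kit → go left; fox > bat → go right. Place as right child of bat.
Insert ewe: ewe < kit → go left; ewe > bat → go right; ewe < fox → go left. Place as left child of fox.
Insert elk: elk < kit → go left; elk > bat → go right; elk < fox → go left; elk < ewe → go left. Place as left child of ewe.
Insert asp: asp < kit → go left; asp < bat → go left; asp > ant → go right. Place as right child of ant.
Insert rat: rat > kit → go right. Place as right child of kit.
Insert cow: cow < kit → go left; cow > bat → go right; cow < fox → go left; cow < ewe → go left; cow < elk → go left. Place as left child of elk.
Insert ram: ram > kit → go right; ram < rat → go left. Place as left child of rat.
Insert cat: cat < kit → go left; cat > bat → go right; cat < fox → go left; cat < ewe → go left; cat < elk → go left; cat < cow → go left. Place as left child of cow.
Insert doe: doe < kit → go left; doe > bat → go right; doe < fox → go left; doe < ewe → go left; doe < elk → go left; doe > cow → go right. Place as right child of cow.
Insert boa: boa < kit → go left; boa > bat → go right; boa < fox → go left; boa < ewe → go left; boa < elk → go left; boa < cow → go left; boa < cat → go left. Place as left child of cat.
Insert pug: pug > kit → go right; pug < rat → go left; pug < ram → go left. Place as left child of ram.
Insert dog: dog < kit → go left; dog > bat → go right; dog < fox → go left; dog < ewe → go left; dog < elk → go left; dog > cow → go right; dog > doe → go right. Place as right child of doe.
Insert gnu: gnu < kit → go left; gnu > bat → go right; gnu > fox → go right. Place as right child of fox.

Delete bat (two children — replace with in-order successor).
After deletion, ram's right child: none.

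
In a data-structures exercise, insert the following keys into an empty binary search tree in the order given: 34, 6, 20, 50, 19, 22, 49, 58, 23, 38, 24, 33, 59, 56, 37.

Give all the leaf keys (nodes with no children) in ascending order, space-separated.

Insert 34: tree is empty, so 34 becomes the root.
Insert 6: 6 < 34 → go left. Place as left child of 34.
Insert 20: 20 < 34 → go left; 20 > 6 → go right. Place as right child of 6.
Insert 50: 50 > 34 → go right. Place as right child of 34.
Insert 19: 19 < 34 → go left; 19 > 6 → go right; 19 < 20 → go left. Place as left child of 20.
Insert 22: 22 < 34 → go left; 22 > 6 → go right; 22 > 20 → go right. Place as right child of 20.
Insert 49: 49 > 34 → go right; 49 < 50 → go left. Place as left child of 50.
Insert 58: 58 > 34 → go right; 58 > 50 → go right. Place as right child of 50.
Insert 23: 23 < 34 → go left; 23 > 6 → go right; 23 > 20 → go right; 23 > 22 → go right. Place as right child of 22.
Insert 38: 38 > 34 → go right; 38 < 50 → go left; 38 < 49 → go left. Place as left child of 49.
Insert 24: 24 < 34 → go left; 24 > 6 → go right; 24 > 20 → go right; 24 > 22 → go right; 24 > 23 → go right. Place as right child of 23.
Insert 33: 33 < 34 → go left; 33 > 6 → go right; 33 > 20 → go right; 33 > 22 → go right; 33 > 23 → go right; 33 > 24 → go right. Place as right child of 24.
Insert 59: 59 > 34 → go right; 59 > 50 → go right; 59 > 58 → go right. Place as right child of 58.
Insert 56: 56 > 34 → go right; 56 > 50 → go right; 56 < 58 → go left. Place as left child of 58.
Insert 37: 37 > 34 → go right; 37 < 50 → go left; 37 < 49 → go left; 37 < 38 → go left. Place as left child of 38.

19 33 37 56 59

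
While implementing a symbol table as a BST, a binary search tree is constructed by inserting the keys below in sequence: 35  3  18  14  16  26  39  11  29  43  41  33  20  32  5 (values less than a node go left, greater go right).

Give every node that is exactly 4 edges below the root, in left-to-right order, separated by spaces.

35: root
3: left child of 35 (depth 1)
18: right child of 3 (depth 2)
14: left child of 18 (depth 3)
16: right child of 14 (depth 4)
26: right child of 18 (depth 3)
39: right child of 35 (depth 1)
11: left child of 14 (depth 4)
29: right child of 26 (depth 4)
43: right child of 39 (depth 2)
41: left child of 43 (depth 3)
33: right child of 29 (depth 5)
20: left child of 26 (depth 4)
32: left child of 33 (depth 6)
5: left child of 11 (depth 5)

11 16 20 29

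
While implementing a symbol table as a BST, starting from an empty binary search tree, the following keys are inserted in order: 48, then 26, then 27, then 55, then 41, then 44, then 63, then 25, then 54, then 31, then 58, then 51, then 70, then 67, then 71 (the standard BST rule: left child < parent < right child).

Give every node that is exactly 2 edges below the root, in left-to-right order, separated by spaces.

25 27 54 63

Insert 48: tree is empty, so 48 becomes the root.
Insert 26: 26 < 48 → go left. Place as left child of 48.
Insert 27: 27 < 48 → go left; 27 > 26 → go right. Place as right child of 26.
Insert 55: 55 > 48 → go right. Place as right child of 48.
Insert 41: 41 < 48 → go left; 41 > 26 → go right; 41 > 27 → go right. Place as right child of 27.
Insert 44: 44 < 48 → go left; 44 > 26 → go right; 44 > 27 → go right; 44 > 41 → go right. Place as right child of 41.
Insert 63: 63 > 48 → go right; 63 > 55 → go right. Place as right child of 55.
Insert 25: 25 < 48 → go left; 25 < 26 → go left. Place as left child of 26.
Insert 54: 54 > 48 → go right; 54 < 55 → go left. Place as left child of 55.
Insert 31: 31 < 48 → go left; 31 > 26 → go right; 31 > 27 → go right; 31 < 41 → go left. Place as left child of 41.
Insert 58: 58 > 48 → go right; 58 > 55 → go right; 58 < 63 → go left. Place as left child of 63.
Insert 51: 51 > 48 → go right; 51 < 55 → go left; 51 < 54 → go left. Place as left child of 54.
Insert 70: 70 > 48 → go right; 70 > 55 → go right; 70 > 63 → go right. Place as right child of 63.
Insert 67: 67 > 48 → go right; 67 > 55 → go right; 67 > 63 → go right; 67 < 70 → go left. Place as left child of 70.
Insert 71: 71 > 48 → go right; 71 > 55 → go right; 71 > 63 → go right; 71 > 70 → go right. Place as right child of 70.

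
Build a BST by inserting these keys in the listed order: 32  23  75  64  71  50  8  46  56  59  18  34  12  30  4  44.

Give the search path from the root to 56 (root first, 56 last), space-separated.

Insert 32: tree is empty, so 32 becomes the root.
Insert 23: 23 < 32 → go left. Place as left child of 32.
Insert 75: 75 > 32 → go right. Place as right child of 32.
Insert 64: 64 > 32 → go right; 64 < 75 → go left. Place as left child of 75.
Insert 71: 71 > 32 → go right; 71 < 75 → go left; 71 > 64 → go right. Place as right child of 64.
Insert 50: 50 > 32 → go right; 50 < 75 → go left; 50 < 64 → go left. Place as left child of 64.
Insert 8: 8 < 32 → go left; 8 < 23 → go left. Place as left child of 23.
Insert 46: 46 > 32 → go right; 46 < 75 → go left; 46 < 64 → go left; 46 < 50 → go left. Place as left child of 50.
Insert 56: 56 > 32 → go right; 56 < 75 → go left; 56 < 64 → go left; 56 > 50 → go right. Place as right child of 50.
Insert 59: 59 > 32 → go right; 59 < 75 → go left; 59 < 64 → go left; 59 > 50 → go right; 59 > 56 → go right. Place as right child of 56.
Insert 18: 18 < 32 → go left; 18 < 23 → go left; 18 > 8 → go right. Place as right child of 8.
Insert 34: 34 > 32 → go right; 34 < 75 → go left; 34 < 64 → go left; 34 < 50 → go left; 34 < 46 → go left. Place as left child of 46.
Insert 12: 12 < 32 → go left; 12 < 23 → go left; 12 > 8 → go right; 12 < 18 → go left. Place as left child of 18.
Insert 30: 30 < 32 → go left; 30 > 23 → go right. Place as right child of 23.
Insert 4: 4 < 32 → go left; 4 < 23 → go left; 4 < 8 → go left. Place as left child of 8.
Insert 44: 44 > 32 → go right; 44 < 75 → go left; 44 < 64 → go left; 44 < 50 → go left; 44 < 46 → go left; 44 > 34 → go right. Place as right child of 34.

32 75 64 50 56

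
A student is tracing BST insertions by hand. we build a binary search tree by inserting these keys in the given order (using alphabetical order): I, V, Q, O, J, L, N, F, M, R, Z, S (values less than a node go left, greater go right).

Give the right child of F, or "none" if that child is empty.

Resulting structure (node: left, right):
  I: L=F, R=V
  V: L=Q, R=Z
  Q: L=O, R=R
  O: L=J, R=–
  J: L=–, R=L
  L: L=–, R=N
  N: L=M, R=–
  F: L=–, R=–
  M: L=–, R=–
  R: L=–, R=S
  Z: L=–, R=–
  S: L=–, R=–

none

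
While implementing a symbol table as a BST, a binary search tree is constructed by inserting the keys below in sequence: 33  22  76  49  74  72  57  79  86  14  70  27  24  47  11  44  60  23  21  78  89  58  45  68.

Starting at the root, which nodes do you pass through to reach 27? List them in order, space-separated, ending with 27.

33 22 27

33: root
22: left child of 33 (depth 1)
76: right child of 33 (depth 1)
49: left child of 76 (depth 2)
74: right child of 49 (depth 3)
72: left child of 74 (depth 4)
57: left child of 72 (depth 5)
79: right child of 76 (depth 2)
86: right child of 79 (depth 3)
14: left child of 22 (depth 2)
70: right child of 57 (depth 6)
27: right child of 22 (depth 2)
24: left child of 27 (depth 3)
47: left child of 49 (depth 3)
11: left child of 14 (depth 3)
44: left child of 47 (depth 4)
60: left child of 70 (depth 7)
23: left child of 24 (depth 4)
21: right child of 14 (depth 3)
78: left child of 79 (depth 3)
89: right child of 86 (depth 4)
58: left child of 60 (depth 8)
45: right child of 44 (depth 5)
68: right child of 60 (depth 8)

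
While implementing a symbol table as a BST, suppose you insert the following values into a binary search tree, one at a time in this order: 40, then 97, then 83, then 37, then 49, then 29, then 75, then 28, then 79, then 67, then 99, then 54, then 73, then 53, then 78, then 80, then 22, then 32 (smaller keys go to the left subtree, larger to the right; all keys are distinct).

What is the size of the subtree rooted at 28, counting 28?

Insert 40: tree is empty, so 40 becomes the root.
Insert 97: 97 > 40 → go right. Place as right child of 40.
Insert 83: 83 > 40 → go right; 83 < 97 → go left. Place as left child of 97.
Insert 37: 37 < 40 → go left. Place as left child of 40.
Insert 49: 49 > 40 → go right; 49 < 97 → go left; 49 < 83 → go left. Place as left child of 83.
Insert 29: 29 < 40 → go left; 29 < 37 → go left. Place as left child of 37.
Insert 75: 75 > 40 → go right; 75 < 97 → go left; 75 < 83 → go left; 75 > 49 → go right. Place as right child of 49.
Insert 28: 28 < 40 → go left; 28 < 37 → go left; 28 < 29 → go left. Place as left child of 29.
Insert 79: 79 > 40 → go right; 79 < 97 → go left; 79 < 83 → go left; 79 > 49 → go right; 79 > 75 → go right. Place as right child of 75.
Insert 67: 67 > 40 → go right; 67 < 97 → go left; 67 < 83 → go left; 67 > 49 → go right; 67 < 75 → go left. Place as left child of 75.
Insert 99: 99 > 40 → go right; 99 > 97 → go right. Place as right child of 97.
Insert 54: 54 > 40 → go right; 54 < 97 → go left; 54 < 83 → go left; 54 > 49 → go right; 54 < 75 → go left; 54 < 67 → go left. Place as left child of 67.
Insert 73: 73 > 40 → go right; 73 < 97 → go left; 73 < 83 → go left; 73 > 49 → go right; 73 < 75 → go left; 73 > 67 → go right. Place as right child of 67.
Insert 53: 53 > 40 → go right; 53 < 97 → go left; 53 < 83 → go left; 53 > 49 → go right; 53 < 75 → go left; 53 < 67 → go left; 53 < 54 → go left. Place as left child of 54.
Insert 78: 78 > 40 → go right; 78 < 97 → go left; 78 < 83 → go left; 78 > 49 → go right; 78 > 75 → go right; 78 < 79 → go left. Place as left child of 79.
Insert 80: 80 > 40 → go right; 80 < 97 → go left; 80 < 83 → go left; 80 > 49 → go right; 80 > 75 → go right; 80 > 79 → go right. Place as right child of 79.
Insert 22: 22 < 40 → go left; 22 < 37 → go left; 22 < 29 → go left; 22 < 28 → go left. Place as left child of 28.
Insert 32: 32 < 40 → go left; 32 < 37 → go left; 32 > 29 → go right. Place as right child of 29.

Subtree rooted at 28 contains: 28, 22 — 2 nodes.

2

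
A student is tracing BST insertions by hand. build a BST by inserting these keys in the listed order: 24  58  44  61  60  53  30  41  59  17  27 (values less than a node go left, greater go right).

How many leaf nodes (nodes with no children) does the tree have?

Resulting structure (node: left, right):
  24: L=17, R=58
  58: L=44, R=61
  44: L=30, R=53
  61: L=60, R=–
  60: L=59, R=–
  53: L=–, R=–
  30: L=27, R=41
  41: L=–, R=–
  59: L=–, R=–
  17: L=–, R=–
  27: L=–, R=–

Leaves: 17, 27, 41, 53, 59 — 5 in total.

5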